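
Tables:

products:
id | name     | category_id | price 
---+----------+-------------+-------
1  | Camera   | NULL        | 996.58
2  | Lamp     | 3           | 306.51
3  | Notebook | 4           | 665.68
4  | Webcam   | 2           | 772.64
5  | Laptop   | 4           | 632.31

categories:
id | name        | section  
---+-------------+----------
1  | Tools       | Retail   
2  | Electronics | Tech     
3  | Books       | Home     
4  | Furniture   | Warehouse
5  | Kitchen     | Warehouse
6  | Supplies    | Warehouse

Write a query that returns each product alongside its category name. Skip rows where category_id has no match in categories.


INNER JOIN keeps only products rows whose category_id matches an id in categories. Walk through each product:
  - product 1 (Camera): category_id=NULL, no match -> dropped
  - product 2 (Lamp): category_id=3 -> matches Books
  - product 3 (Notebook): category_id=4 -> matches Furniture
  - product 4 (Webcam): category_id=2 -> matches Electronics
  - product 5 (Laptop): category_id=4 -> matches Furniture
So 1 of 5 rows is dropped.

SQL:
SELECT a.name, b.name AS category
FROM products a
INNER JOIN categories b ON a.category_id = b.id

Result:
name     | category   
---------+------------
Lamp     | Books      
Notebook | Furniture  
Webcam   | Electronics
Laptop   | Furniture  


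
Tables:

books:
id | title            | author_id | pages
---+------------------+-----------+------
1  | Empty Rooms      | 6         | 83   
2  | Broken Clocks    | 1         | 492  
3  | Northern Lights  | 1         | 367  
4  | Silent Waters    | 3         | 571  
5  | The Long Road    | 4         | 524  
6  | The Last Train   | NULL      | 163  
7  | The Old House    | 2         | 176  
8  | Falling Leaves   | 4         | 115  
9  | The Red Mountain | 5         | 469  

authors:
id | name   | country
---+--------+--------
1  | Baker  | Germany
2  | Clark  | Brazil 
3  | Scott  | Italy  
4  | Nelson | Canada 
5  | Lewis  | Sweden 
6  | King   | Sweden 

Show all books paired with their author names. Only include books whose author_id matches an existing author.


INNER JOIN keeps only books rows whose author_id matches an id in authors. Walk through each book:
  - book 1 (Empty Rooms): author_id=6 -> matches King
  - book 2 (Broken Clocks): author_id=1 -> matches Baker
  - book 3 (Northern Lights): author_id=1 -> matches Baker
  - book 4 (Silent Waters): author_id=3 -> matches Scott
  - book 5 (The Long Road): author_id=4 -> matches Nelson
  - book 6 (The Last Train): author_id=NULL, no match -> dropped
  - book 7 (The Old House): author_id=2 -> matches Clark
  - book 8 (Falling Leaves): author_id=4 -> matches Nelson
  - book 9 (The Red Mountain): author_id=5 -> matches Lewis
So 1 of 9 rows is dropped.

SQL:
SELECT a.title, b.name AS author
FROM books a
INNER JOIN authors b ON a.author_id = b.id

Result:
title            | author
-----------------+-------
Empty Rooms      | King  
Broken Clocks    | Baker 
Northern Lights  | Baker 
Silent Waters    | Scott 
The Long Road    | Nelson
The Old House    | Clark 
Falling Leaves   | Nelson
The Red Mountain | Lewis 


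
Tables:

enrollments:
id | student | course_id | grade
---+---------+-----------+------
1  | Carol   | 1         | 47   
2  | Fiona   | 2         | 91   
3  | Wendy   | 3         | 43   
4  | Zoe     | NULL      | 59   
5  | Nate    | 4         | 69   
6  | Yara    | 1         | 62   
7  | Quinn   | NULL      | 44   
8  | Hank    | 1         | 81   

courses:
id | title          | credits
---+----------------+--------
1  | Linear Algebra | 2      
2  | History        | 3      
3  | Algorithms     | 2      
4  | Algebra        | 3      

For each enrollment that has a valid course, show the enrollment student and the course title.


INNER JOIN keeps only enrollments rows whose course_id matches an id in courses. Walk through each enrollment:
  - enrollment 1 (Carol): course_id=1 -> matches Linear Algebra
  - enrollment 2 (Fiona): course_id=2 -> matches History
  - enrollment 3 (Wendy): course_id=3 -> matches Algorithms
  - enrollment 4 (Zoe): course_id=NULL, no match -> dropped
  - enrollment 5 (Nate): course_id=4 -> matches Algebra
  - enrollment 6 (Yara): course_id=1 -> matches Linear Algebra
  - enrollment 7 (Quinn): course_id=NULL, no match -> dropped
  - enrollment 8 (Hank): course_id=1 -> matches Linear Algebra
So 2 of 8 rows are dropped.

SQL:
SELECT a.student, b.title AS course
FROM enrollments a
INNER JOIN courses b ON a.course_id = b.id

Result:
student | course        
--------+---------------
Carol   | Linear Algebra
Fiona   | History       
Wendy   | Algorithms    
Nate    | Algebra       
Yara    | Linear Algebra
Hank    | Linear Algebra


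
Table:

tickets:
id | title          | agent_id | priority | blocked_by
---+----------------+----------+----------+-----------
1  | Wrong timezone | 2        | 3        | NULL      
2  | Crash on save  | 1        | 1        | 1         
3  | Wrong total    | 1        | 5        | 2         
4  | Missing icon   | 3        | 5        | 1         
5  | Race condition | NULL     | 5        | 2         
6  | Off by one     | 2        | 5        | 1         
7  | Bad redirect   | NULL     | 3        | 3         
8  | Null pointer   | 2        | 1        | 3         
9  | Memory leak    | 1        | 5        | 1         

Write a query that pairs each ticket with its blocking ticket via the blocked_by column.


This is a self-join: tickets is joined to a second copy of itself, matching each row's blocked_by to another row's id. Use LEFT JOIN so rows with blocked_by=NULL are kept.
  - ticket 1 (Wrong timezone): blocked_by=NULL -> NULL
  - ticket 2 (Crash on save): blocked_by=1 -> Wrong timezone
  - ticket 3 (Wrong total): blocked_by=2 -> Crash on save
  - ticket 4 (Missing icon): blocked_by=1 -> Wrong timezone
  - ticket 5 (Race condition): blocked_by=2 -> Crash on save
  - ticket 6 (Off by one): blocked_by=1 -> Wrong timezone
  - ticket 7 (Bad redirect): blocked_by=3 -> Wrong total
  - ticket 8 (Null pointer): blocked_by=3 -> Wrong total
  - ticket 9 (Memory leak): blocked_by=1 -> Wrong timezone

SQL:
SELECT a.title AS item, b.title AS blocked_by
FROM tickets a
LEFT JOIN tickets b ON a.blocked_by = b.id

Result:
item           | blocked_by    
---------------+---------------
Wrong timezone | NULL          
Crash on save  | Wrong timezone
Wrong total    | Crash on save 
Missing icon   | Wrong timezone
Race condition | Crash on save 
Off by one     | Wrong timezone
Bad redirect   | Wrong total   
Null pointer   | Wrong total   
Memory leak    | Wrong timezone


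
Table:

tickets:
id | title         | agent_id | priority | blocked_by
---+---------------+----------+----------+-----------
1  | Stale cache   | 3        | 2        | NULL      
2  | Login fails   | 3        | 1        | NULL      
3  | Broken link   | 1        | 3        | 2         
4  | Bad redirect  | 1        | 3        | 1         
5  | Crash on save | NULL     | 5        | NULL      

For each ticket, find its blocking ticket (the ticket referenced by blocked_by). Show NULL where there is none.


This is a self-join: tickets is joined to a second copy of itself, matching each row's blocked_by to another row's id. Use LEFT JOIN so rows with blocked_by=NULL are kept.
  - ticket 1 (Stale cache): blocked_by=NULL -> NULL
  - ticket 2 (Login fails): blocked_by=NULL -> NULL
  - ticket 3 (Broken link): blocked_by=2 -> Login fails
  - ticket 4 (Bad redirect): blocked_by=1 -> Stale cache
  - ticket 5 (Crash on save): blocked_by=NULL -> NULL

SQL:
SELECT a.title AS item, b.title AS blocked_by
FROM tickets a
LEFT JOIN tickets b ON a.blocked_by = b.id

Result:
item          | blocked_by 
--------------+------------
Stale cache   | NULL       
Login fails   | NULL       
Broken link   | Login fails
Bad redirect  | Stale cache
Crash on save | NULL       


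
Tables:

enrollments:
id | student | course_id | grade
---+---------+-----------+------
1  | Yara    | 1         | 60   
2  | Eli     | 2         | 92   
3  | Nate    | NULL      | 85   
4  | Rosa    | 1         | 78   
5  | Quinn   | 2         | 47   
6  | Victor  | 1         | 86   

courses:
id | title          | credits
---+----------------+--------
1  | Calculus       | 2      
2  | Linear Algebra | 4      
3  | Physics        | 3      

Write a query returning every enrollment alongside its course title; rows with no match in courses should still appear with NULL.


LEFT JOIN keeps every row from enrollments (the left table); where course_id has no match in courses, the course columns become NULL. Walk through each enrollment:
  - enrollment 1 (Yara): course_id=1 -> matches Calculus
  - enrollment 2 (Eli): course_id=2 -> matches Linear Algebra
  - enrollment 3 (Nate): course_id=NULL, no match -> kept with NULL
  - enrollment 4 (Rosa): course_id=1 -> matches Calculus
  - enrollment 5 (Quinn): course_id=2 -> matches Linear Algebra
  - enrollment 6 (Victor): course_id=1 -> matches Calculus
All 6 rows appear; 1 has NULL course.

SQL:
SELECT a.student, b.title AS course
FROM enrollments a
LEFT JOIN courses b ON a.course_id = b.id

Result:
student | course        
--------+---------------
Yara    | Calculus      
Eli     | Linear Algebra
Nate    | NULL          
Rosa    | Calculus      
Quinn   | Linear Algebra
Victor  | Calculus      


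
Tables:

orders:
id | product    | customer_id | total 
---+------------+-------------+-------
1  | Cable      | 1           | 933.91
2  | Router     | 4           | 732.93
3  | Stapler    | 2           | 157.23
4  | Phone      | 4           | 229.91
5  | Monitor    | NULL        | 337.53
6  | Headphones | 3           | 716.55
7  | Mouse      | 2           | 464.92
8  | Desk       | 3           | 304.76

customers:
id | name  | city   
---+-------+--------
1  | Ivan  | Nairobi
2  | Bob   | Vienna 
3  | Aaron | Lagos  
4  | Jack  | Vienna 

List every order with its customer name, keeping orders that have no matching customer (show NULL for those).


LEFT JOIN keeps every row from orders (the left table); where customer_id has no match in customers, the customer columns become NULL. Walk through each order:
  - order 1 (Cable): customer_id=1 -> matches Ivan
  - order 2 (Router): customer_id=4 -> matches Jack
  - order 3 (Stapler): customer_id=2 -> matches Bob
  - order 4 (Phone): customer_id=4 -> matches Jack
  - order 5 (Monitor): customer_id=NULL, no match -> kept with NULL
  - order 6 (Headphones): customer_id=3 -> matches Aaron
  - order 7 (Mouse): customer_id=2 -> matches Bob
  - order 8 (Desk): customer_id=3 -> matches Aaron
All 8 rows appear; 1 has NULL customer.

SQL:
SELECT a.product, b.name AS customer
FROM orders a
LEFT JOIN customers b ON a.customer_id = b.id

Result:
product    | customer
-----------+---------
Cable      | Ivan    
Router     | Jack    
Stapler    | Bob     
Phone      | Jack    
Monitor    | NULL    
Headphones | Aaron   
Mouse      | Bob     
Desk       | Aaron   


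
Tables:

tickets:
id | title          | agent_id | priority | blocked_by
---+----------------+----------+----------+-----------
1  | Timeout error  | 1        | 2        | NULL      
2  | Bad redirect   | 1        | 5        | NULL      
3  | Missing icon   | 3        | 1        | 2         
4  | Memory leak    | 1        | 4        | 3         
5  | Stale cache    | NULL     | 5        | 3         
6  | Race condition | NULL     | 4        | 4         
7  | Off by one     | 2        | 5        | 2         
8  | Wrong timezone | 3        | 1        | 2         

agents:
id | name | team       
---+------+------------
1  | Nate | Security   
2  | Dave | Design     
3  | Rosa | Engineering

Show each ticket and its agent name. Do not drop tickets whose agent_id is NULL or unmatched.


LEFT JOIN keeps every row from tickets (the left table); where agent_id has no match in agents, the agent columns become NULL. Walk through each ticket:
  - ticket 1 (Timeout error): agent_id=1 -> matches Nate
  - ticket 2 (Bad redirect): agent_id=1 -> matches Nate
  - ticket 3 (Missing icon): agent_id=3 -> matches Rosa
  - ticket 4 (Memory leak): agent_id=1 -> matches Nate
  - ticket 5 (Stale cache): agent_id=NULL, no match -> kept with NULL
  - ticket 6 (Race condition): agent_id=NULL, no match -> kept with NULL
  - ticket 7 (Off by one): agent_id=2 -> matches Dave
  - ticket 8 (Wrong timezone): agent_id=3 -> matches Rosa
All 8 rows appear; 2 have NULL agent.

SQL:
SELECT a.title, b.name AS agent
FROM tickets a
LEFT JOIN agents b ON a.agent_id = b.id

Result:
title          | agent
---------------+------
Timeout error  | Nate 
Bad redirect   | Nate 
Missing icon   | Rosa 
Memory leak    | Nate 
Stale cache    | NULL 
Race condition | NULL 
Off by one     | Dave 
Wrong timezone | Rosa 


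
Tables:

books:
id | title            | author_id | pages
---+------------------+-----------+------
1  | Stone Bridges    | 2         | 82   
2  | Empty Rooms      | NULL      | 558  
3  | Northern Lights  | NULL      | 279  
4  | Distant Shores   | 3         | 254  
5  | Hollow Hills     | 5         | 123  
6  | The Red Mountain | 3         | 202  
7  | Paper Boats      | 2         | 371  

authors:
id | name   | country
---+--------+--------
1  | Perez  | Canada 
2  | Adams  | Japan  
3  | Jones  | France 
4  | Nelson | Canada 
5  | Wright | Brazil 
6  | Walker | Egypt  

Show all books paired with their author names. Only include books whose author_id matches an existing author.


INNER JOIN keeps only books rows whose author_id matches an id in authors. Walk through each book:
  - book 1 (Stone Bridges): author_id=2 -> matches Adams
  - book 2 (Empty Rooms): author_id=NULL, no match -> dropped
  - book 3 (Northern Lights): author_id=NULL, no match -> dropped
  - book 4 (Distant Shores): author_id=3 -> matches Jones
  - book 5 (Hollow Hills): author_id=5 -> matches Wright
  - book 6 (The Red Mountain): author_id=3 -> matches Jones
  - book 7 (Paper Boats): author_id=2 -> matches Adams
So 2 of 7 rows are dropped.

SQL:
SELECT a.title, b.name AS author
FROM books a
INNER JOIN authors b ON a.author_id = b.id

Result:
title            | author
-----------------+-------
Stone Bridges    | Adams 
Distant Shores   | Jones 
Hollow Hills     | Wright
The Red Mountain | Jones 
Paper Boats      | Adams 


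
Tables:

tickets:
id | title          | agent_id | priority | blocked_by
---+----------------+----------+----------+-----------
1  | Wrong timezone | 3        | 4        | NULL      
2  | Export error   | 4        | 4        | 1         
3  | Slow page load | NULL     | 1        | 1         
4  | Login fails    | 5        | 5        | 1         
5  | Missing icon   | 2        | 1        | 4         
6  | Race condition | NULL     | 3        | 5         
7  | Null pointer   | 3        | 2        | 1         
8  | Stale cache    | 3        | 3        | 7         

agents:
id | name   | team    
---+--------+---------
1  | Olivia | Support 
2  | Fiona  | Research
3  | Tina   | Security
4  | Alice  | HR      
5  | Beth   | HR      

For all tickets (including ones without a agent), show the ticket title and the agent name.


LEFT JOIN keeps every row from tickets (the left table); where agent_id has no match in agents, the agent columns become NULL. Walk through each ticket:
  - ticket 1 (Wrong timezone): agent_id=3 -> matches Tina
  - ticket 2 (Export error): agent_id=4 -> matches Alice
  - ticket 3 (Slow page load): agent_id=NULL, no match -> kept with NULL
  - ticket 4 (Login fails): agent_id=5 -> matches Beth
  - ticket 5 (Missing icon): agent_id=2 -> matches Fiona
  - ticket 6 (Race condition): agent_id=NULL, no match -> kept with NULL
  - ticket 7 (Null pointer): agent_id=3 -> matches Tina
  - ticket 8 (Stale cache): agent_id=3 -> matches Tina
All 8 rows appear; 2 have NULL agent.

SQL:
SELECT a.title, b.name AS agent
FROM tickets a
LEFT JOIN agents b ON a.agent_id = b.id

Result:
title          | agent
---------------+------
Wrong timezone | Tina 
Export error   | Alice
Slow page load | NULL 
Login fails    | Beth 
Missing icon   | Fiona
Race condition | NULL 
Null pointer   | Tina 
Stale cache    | Tina 


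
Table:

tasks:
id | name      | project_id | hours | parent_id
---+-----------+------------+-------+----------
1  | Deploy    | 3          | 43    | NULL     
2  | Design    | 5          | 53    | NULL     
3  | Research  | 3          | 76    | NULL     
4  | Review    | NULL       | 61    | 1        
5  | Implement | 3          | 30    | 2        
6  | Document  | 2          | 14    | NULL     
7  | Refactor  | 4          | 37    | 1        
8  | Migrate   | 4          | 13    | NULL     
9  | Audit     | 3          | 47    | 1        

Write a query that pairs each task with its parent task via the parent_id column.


This is a self-join: tasks is joined to a second copy of itself, matching each row's parent_id to another row's id. Use LEFT JOIN so rows with parent_id=NULL are kept.
  - task 1 (Deploy): parent_id=NULL -> NULL
  - task 2 (Design): parent_id=NULL -> NULL
  - task 3 (Research): parent_id=NULL -> NULL
  - task 4 (Review): parent_id=1 -> Deploy
  - task 5 (Implement): parent_id=2 -> Design
  - task 6 (Document): parent_id=NULL -> NULL
  - task 7 (Refactor): parent_id=1 -> Deploy
  - task 8 (Migrate): parent_id=NULL -> NULL
  - task 9 (Audit): parent_id=1 -> Deploy

SQL:
SELECT a.name AS item, b.name AS parent
FROM tasks a
LEFT JOIN tasks b ON a.parent_id = b.id

Result:
item      | parent
----------+-------
Deploy    | NULL  
Design    | NULL  
Research  | NULL  
Review    | Deploy
Implement | Design
Document  | NULL  
Refactor  | Deploy
Migrate   | NULL  
Audit     | Deploy


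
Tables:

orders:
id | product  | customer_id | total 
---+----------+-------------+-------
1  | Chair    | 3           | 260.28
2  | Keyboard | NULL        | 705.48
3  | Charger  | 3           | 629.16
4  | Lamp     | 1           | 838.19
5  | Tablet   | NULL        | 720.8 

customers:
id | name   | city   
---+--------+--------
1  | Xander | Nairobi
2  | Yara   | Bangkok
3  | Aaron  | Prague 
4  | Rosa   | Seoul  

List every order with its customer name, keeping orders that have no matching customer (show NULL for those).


LEFT JOIN keeps every row from orders (the left table); where customer_id has no match in customers, the customer columns become NULL. Walk through each order:
  - order 1 (Chair): customer_id=3 -> matches Aaron
  - order 2 (Keyboard): customer_id=NULL, no match -> kept with NULL
  - order 3 (Charger): customer_id=3 -> matches Aaron
  - order 4 (Lamp): customer_id=1 -> matches Xander
  - order 5 (Tablet): customer_id=NULL, no match -> kept with NULL
All 5 rows appear; 2 have NULL customer.

SQL:
SELECT a.product, b.name AS customer
FROM orders a
LEFT JOIN customers b ON a.customer_id = b.id

Result:
product  | customer
---------+---------
Chair    | Aaron   
Keyboard | NULL    
Charger  | Aaron   
Lamp     | Xander  
Tablet   | NULL    


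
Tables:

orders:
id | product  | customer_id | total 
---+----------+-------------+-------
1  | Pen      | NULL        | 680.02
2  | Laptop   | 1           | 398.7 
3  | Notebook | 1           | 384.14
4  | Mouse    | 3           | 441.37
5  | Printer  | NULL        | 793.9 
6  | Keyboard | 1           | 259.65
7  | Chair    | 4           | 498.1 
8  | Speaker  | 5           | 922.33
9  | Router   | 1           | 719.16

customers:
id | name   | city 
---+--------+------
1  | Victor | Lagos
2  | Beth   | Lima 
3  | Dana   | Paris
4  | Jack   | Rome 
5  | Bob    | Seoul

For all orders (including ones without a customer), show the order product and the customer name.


LEFT JOIN keeps every row from orders (the left table); where customer_id has no match in customers, the customer columns become NULL. Walk through each order:
  - order 1 (Pen): customer_id=NULL, no match -> kept with NULL
  - order 2 (Laptop): customer_id=1 -> matches Victor
  - order 3 (Notebook): customer_id=1 -> matches Victor
  - order 4 (Mouse): customer_id=3 -> matches Dana
  - order 5 (Printer): customer_id=NULL, no match -> kept with NULL
  - order 6 (Keyboard): customer_id=1 -> matches Victor
  - order 7 (Chair): customer_id=4 -> matches Jack
  - order 8 (Speaker): customer_id=5 -> matches Bob
  - order 9 (Router): customer_id=1 -> matches Victor
All 9 rows appear; 2 have NULL customer.

SQL:
SELECT a.product, b.name AS customer
FROM orders a
LEFT JOIN customers b ON a.customer_id = b.id

Result:
product  | customer
---------+---------
Pen      | NULL    
Laptop   | Victor  
Notebook | Victor  
Mouse    | Dana    
Printer  | NULL    
Keyboard | Victor  
Chair    | Jack    
Speaker  | Bob     
Router   | Victor  


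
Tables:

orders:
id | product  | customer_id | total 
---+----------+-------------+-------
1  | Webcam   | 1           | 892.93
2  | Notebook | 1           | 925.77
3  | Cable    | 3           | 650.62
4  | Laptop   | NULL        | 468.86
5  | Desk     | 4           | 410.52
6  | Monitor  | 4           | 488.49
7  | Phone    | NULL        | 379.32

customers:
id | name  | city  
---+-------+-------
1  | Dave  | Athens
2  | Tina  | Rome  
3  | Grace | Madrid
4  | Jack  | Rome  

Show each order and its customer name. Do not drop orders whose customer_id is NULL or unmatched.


LEFT JOIN keeps every row from orders (the left table); where customer_id has no match in customers, the customer columns become NULL. Walk through each order:
  - order 1 (Webcam): customer_id=1 -> matches Dave
  - order 2 (Notebook): customer_id=1 -> matches Dave
  - order 3 (Cable): customer_id=3 -> matches Grace
  - order 4 (Laptop): customer_id=NULL, no match -> kept with NULL
  - order 5 (Desk): customer_id=4 -> matches Jack
  - order 6 (Monitor): customer_id=4 -> matches Jack
  - order 7 (Phone): customer_id=NULL, no match -> kept with NULL
All 7 rows appear; 2 have NULL customer.

SQL:
SELECT a.product, b.name AS customer
FROM orders a
LEFT JOIN customers b ON a.customer_id = b.id

Result:
product  | customer
---------+---------
Webcam   | Dave    
Notebook | Dave    
Cable    | Grace   
Laptop   | NULL    
Desk     | Jack    
Monitor  | Jack    
Phone    | NULL    


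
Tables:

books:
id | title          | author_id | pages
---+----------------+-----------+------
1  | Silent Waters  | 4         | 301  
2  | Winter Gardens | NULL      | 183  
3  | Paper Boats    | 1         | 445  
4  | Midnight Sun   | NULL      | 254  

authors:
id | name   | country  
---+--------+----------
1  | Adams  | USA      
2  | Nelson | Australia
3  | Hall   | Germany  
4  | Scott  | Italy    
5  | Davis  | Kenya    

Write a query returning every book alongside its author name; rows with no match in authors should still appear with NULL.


LEFT JOIN keeps every row from books (the left table); where author_id has no match in authors, the author columns become NULL. Walk through each book:
  - book 1 (Silent Waters): author_id=4 -> matches Scott
  - book 2 (Winter Gardens): author_id=NULL, no match -> kept with NULL
  - book 3 (Paper Boats): author_id=1 -> matches Adams
  - book 4 (Midnight Sun): author_id=NULL, no match -> kept with NULL
All 4 rows appear; 2 have NULL author.

SQL:
SELECT a.title, b.name AS author
FROM books a
LEFT JOIN authors b ON a.author_id = b.id

Result:
title          | author
---------------+-------
Silent Waters  | Scott 
Winter Gardens | NULL  
Paper Boats    | Adams 
Midnight Sun   | NULL  


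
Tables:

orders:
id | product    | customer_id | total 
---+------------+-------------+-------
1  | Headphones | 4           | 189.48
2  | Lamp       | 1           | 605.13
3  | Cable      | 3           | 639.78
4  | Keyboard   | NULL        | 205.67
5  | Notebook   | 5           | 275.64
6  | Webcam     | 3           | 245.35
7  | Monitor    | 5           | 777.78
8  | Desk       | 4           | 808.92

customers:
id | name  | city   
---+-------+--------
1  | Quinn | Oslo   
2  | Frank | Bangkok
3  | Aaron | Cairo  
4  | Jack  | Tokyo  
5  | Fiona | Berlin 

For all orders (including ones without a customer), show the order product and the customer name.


LEFT JOIN keeps every row from orders (the left table); where customer_id has no match in customers, the customer columns become NULL. Walk through each order:
  - order 1 (Headphones): customer_id=4 -> matches Jack
  - order 2 (Lamp): customer_id=1 -> matches Quinn
  - order 3 (Cable): customer_id=3 -> matches Aaron
  - order 4 (Keyboard): customer_id=NULL, no match -> kept with NULL
  - order 5 (Notebook): customer_id=5 -> matches Fiona
  - order 6 (Webcam): customer_id=3 -> matches Aaron
  - order 7 (Monitor): customer_id=5 -> matches Fiona
  - order 8 (Desk): customer_id=4 -> matches Jack
All 8 rows appear; 1 has NULL customer.

SQL:
SELECT a.product, b.name AS customer
FROM orders a
LEFT JOIN customers b ON a.customer_id = b.id

Result:
product    | customer
-----------+---------
Headphones | Jack    
Lamp       | Quinn   
Cable      | Aaron   
Keyboard   | NULL    
Notebook   | Fiona   
Webcam     | Aaron   
Monitor    | Fiona   
Desk       | Jack    


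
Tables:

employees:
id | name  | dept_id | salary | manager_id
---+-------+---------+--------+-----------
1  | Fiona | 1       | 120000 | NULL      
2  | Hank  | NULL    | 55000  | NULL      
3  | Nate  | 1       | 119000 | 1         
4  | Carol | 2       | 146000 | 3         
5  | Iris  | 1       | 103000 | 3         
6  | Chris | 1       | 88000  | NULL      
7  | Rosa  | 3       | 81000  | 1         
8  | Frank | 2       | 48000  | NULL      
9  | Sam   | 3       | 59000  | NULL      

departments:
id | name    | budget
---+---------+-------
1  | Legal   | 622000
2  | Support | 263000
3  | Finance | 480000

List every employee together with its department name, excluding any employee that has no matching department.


INNER JOIN keeps only employees rows whose dept_id matches an id in departments. Walk through each employee:
  - employee 1 (Fiona): dept_id=1 -> matches Legal
  - employee 2 (Hank): dept_id=NULL, no match -> dropped
  - employee 3 (Nate): dept_id=1 -> matches Legal
  - employee 4 (Carol): dept_id=2 -> matches Support
  - employee 5 (Iris): dept_id=1 -> matches Legal
  - employee 6 (Chris): dept_id=1 -> matches Legal
  - employee 7 (Rosa): dept_id=3 -> matches Finance
  - employee 8 (Frank): dept_id=2 -> matches Support
  - employee 9 (Sam): dept_id=3 -> matches Finance
So 1 of 9 rows is dropped.

SQL:
SELECT a.name, b.name AS department
FROM employees a
INNER JOIN departments b ON a.dept_id = b.id

Result:
name  | department
------+-----------
Fiona | Legal     
Nate  | Legal     
Carol | Support   
Iris  | Legal     
Chris | Legal     
Rosa  | Finance   
Frank | Support   
Sam   | Finance   


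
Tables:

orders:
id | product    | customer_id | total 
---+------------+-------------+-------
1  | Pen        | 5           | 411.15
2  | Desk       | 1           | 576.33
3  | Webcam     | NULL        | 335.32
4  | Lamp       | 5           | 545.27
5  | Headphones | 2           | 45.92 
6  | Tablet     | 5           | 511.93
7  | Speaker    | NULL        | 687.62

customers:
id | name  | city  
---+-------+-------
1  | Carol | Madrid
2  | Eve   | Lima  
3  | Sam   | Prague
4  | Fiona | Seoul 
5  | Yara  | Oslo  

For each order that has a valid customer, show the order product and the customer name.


INNER JOIN keeps only orders rows whose customer_id matches an id in customers. Walk through each order:
  - order 1 (Pen): customer_id=5 -> matches Yara
  - order 2 (Desk): customer_id=1 -> matches Carol
  - order 3 (Webcam): customer_id=NULL, no match -> dropped
  - order 4 (Lamp): customer_id=5 -> matches Yara
  - order 5 (Headphones): customer_id=2 -> matches Eve
  - order 6 (Tablet): customer_id=5 -> matches Yara
  - order 7 (Speaker): customer_id=NULL, no match -> dropped
So 2 of 7 rows are dropped.

SQL:
SELECT a.product, b.name AS customer
FROM orders a
INNER JOIN customers b ON a.customer_id = b.id

Result:
product    | customer
-----------+---------
Pen        | Yara    
Desk       | Carol   
Lamp       | Yara    
Headphones | Eve     
Tablet     | Yara    


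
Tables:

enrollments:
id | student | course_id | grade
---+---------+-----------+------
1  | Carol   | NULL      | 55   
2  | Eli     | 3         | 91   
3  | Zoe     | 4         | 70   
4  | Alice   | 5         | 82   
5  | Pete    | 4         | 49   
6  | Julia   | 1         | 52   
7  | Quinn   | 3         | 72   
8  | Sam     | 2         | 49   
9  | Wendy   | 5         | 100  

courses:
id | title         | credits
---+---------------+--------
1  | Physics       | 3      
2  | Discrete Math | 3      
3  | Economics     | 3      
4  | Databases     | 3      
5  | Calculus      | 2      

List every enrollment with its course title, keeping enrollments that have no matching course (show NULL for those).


LEFT JOIN keeps every row from enrollments (the left table); where course_id has no match in courses, the course columns become NULL. Walk through each enrollment:
  - enrollment 1 (Carol): course_id=NULL, no match -> kept with NULL
  - enrollment 2 (Eli): course_id=3 -> matches Economics
  - enrollment 3 (Zoe): course_id=4 -> matches Databases
  - enrollment 4 (Alice): course_id=5 -> matches Calculus
  - enrollment 5 (Pete): course_id=4 -> matches Databases
  - enrollment 6 (Julia): course_id=1 -> matches Physics
  - enrollment 7 (Quinn): course_id=3 -> matches Economics
  - enrollment 8 (Sam): course_id=2 -> matches Discrete Math
  - enrollment 9 (Wendy): course_id=5 -> matches Calculus
All 9 rows appear; 1 has NULL course.

SQL:
SELECT a.student, b.title AS course
FROM enrollments a
LEFT JOIN courses b ON a.course_id = b.id

Result:
student | course       
--------+--------------
Carol   | NULL         
Eli     | Economics    
Zoe     | Databases    
Alice   | Calculus     
Pete    | Databases    
Julia   | Physics      
Quinn   | Economics    
Sam     | Discrete Math
Wendy   | Calculus     


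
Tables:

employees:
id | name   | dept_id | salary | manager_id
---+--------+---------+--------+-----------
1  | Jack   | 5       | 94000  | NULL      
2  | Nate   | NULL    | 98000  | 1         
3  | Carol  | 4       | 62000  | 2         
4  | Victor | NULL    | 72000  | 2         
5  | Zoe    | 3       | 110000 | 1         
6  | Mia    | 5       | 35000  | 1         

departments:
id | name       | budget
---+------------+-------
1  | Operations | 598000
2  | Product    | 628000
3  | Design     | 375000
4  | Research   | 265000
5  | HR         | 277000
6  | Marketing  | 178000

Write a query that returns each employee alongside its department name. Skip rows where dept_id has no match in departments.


INNER JOIN keeps only employees rows whose dept_id matches an id in departments. Walk through each employee:
  - employee 1 (Jack): dept_id=5 -> matches HR
  - employee 2 (Nate): dept_id=NULL, no match -> dropped
  - employee 3 (Carol): dept_id=4 -> matches Research
  - employee 4 (Victor): dept_id=NULL, no match -> dropped
  - employee 5 (Zoe): dept_id=3 -> matches Design
  - employee 6 (Mia): dept_id=5 -> matches HR
So 2 of 6 rows are dropped.

SQL:
SELECT a.name, b.name AS department
FROM employees a
INNER JOIN departments b ON a.dept_id = b.id

Result:
name  | department
------+-----------
Jack  | HR        
Carol | Research  
Zoe   | Design    
Mia   | HR        


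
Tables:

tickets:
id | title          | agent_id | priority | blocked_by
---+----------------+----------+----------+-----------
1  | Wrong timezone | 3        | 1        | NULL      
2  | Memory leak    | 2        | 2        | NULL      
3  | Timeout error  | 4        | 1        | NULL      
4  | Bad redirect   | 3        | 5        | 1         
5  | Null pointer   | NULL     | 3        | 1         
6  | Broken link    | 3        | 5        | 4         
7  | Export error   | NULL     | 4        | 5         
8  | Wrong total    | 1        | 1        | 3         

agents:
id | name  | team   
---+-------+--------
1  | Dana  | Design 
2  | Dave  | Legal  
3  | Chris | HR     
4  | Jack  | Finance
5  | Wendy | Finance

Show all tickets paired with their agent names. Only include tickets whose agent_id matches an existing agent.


INNER JOIN keeps only tickets rows whose agent_id matches an id in agents. Walk through each ticket:
  - ticket 1 (Wrong timezone): agent_id=3 -> matches Chris
  - ticket 2 (Memory leak): agent_id=2 -> matches Dave
  - ticket 3 (Timeout error): agent_id=4 -> matches Jack
  - ticket 4 (Bad redirect): agent_id=3 -> matches Chris
  - ticket 5 (Null pointer): agent_id=NULL, no match -> dropped
  - ticket 6 (Broken link): agent_id=3 -> matches Chris
  - ticket 7 (Export error): agent_id=NULL, no match -> dropped
  - ticket 8 (Wrong total): agent_id=1 -> matches Dana
So 2 of 8 rows are dropped.

SQL:
SELECT a.title, b.name AS agent
FROM tickets a
INNER JOIN agents b ON a.agent_id = b.id

Result:
title          | agent
---------------+------
Wrong timezone | Chris
Memory leak    | Dave 
Timeout error  | Jack 
Bad redirect   | Chris
Broken link    | Chris
Wrong total    | Dana 


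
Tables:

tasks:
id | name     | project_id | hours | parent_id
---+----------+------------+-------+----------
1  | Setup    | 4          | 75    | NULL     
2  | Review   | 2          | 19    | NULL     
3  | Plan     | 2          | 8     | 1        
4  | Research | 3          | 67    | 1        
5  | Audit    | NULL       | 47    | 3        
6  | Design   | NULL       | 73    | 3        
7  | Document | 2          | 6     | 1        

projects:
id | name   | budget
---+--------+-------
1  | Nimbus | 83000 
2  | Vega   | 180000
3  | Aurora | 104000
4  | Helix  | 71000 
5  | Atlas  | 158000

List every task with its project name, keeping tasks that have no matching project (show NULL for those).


LEFT JOIN keeps every row from tasks (the left table); where project_id has no match in projects, the project columns become NULL. Walk through each task:
  - task 1 (Setup): project_id=4 -> matches Helix
  - task 2 (Review): project_id=2 -> matches Vega
  - task 3 (Plan): project_id=2 -> matches Vega
  - task 4 (Research): project_id=3 -> matches Aurora
  - task 5 (Audit): project_id=NULL, no match -> kept with NULL
  - task 6 (Design): project_id=NULL, no match -> kept with NULL
  - task 7 (Document): project_id=2 -> matches Vega
All 7 rows appear; 2 have NULL project.

SQL:
SELECT a.name, b.name AS project
FROM tasks a
LEFT JOIN projects b ON a.project_id = b.id

Result:
name     | project
---------+--------
Setup    | Helix  
Review   | Vega   
Plan     | Vega   
Research | Aurora 
Audit    | NULL   
Design   | NULL   
Document | Vega   


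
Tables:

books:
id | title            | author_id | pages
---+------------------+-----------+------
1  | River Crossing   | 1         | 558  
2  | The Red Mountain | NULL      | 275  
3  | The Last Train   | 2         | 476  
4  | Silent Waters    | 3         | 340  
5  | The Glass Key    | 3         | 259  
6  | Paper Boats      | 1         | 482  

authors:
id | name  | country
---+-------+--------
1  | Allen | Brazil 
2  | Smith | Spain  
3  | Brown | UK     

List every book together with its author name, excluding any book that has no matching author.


INNER JOIN keeps only books rows whose author_id matches an id in authors. Walk through each book:
  - book 1 (River Crossing): author_id=1 -> matches Allen
  - book 2 (The Red Mountain): author_id=NULL, no match -> dropped
  - book 3 (The Last Train): author_id=2 -> matches Smith
  - book 4 (Silent Waters): author_id=3 -> matches Brown
  - book 5 (The Glass Key): author_id=3 -> matches Brown
  - book 6 (Paper Boats): author_id=1 -> matches Allen
So 1 of 6 rows is dropped.

SQL:
SELECT a.title, b.name AS author
FROM books a
INNER JOIN authors b ON a.author_id = b.id

Result:
title          | author
---------------+-------
River Crossing | Allen 
The Last Train | Smith 
Silent Waters  | Brown 
The Glass Key  | Brown 
Paper Boats    | Allen 


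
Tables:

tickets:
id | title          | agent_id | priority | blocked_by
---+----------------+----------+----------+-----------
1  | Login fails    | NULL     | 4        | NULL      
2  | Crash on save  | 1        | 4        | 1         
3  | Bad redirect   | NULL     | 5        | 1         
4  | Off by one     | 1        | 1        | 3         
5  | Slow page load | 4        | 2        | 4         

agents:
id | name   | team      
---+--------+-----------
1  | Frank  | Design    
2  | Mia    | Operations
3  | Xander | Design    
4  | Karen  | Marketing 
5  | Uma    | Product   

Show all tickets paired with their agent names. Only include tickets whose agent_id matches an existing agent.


INNER JOIN keeps only tickets rows whose agent_id matches an id in agents. Walk through each ticket:
  - ticket 1 (Login fails): agent_id=NULL, no match -> dropped
  - ticket 2 (Crash on save): agent_id=1 -> matches Frank
  - ticket 3 (Bad redirect): agent_id=NULL, no match -> dropped
  - ticket 4 (Off by one): agent_id=1 -> matches Frank
  - ticket 5 (Slow page load): agent_id=4 -> matches Karen
So 2 of 5 rows are dropped.

SQL:
SELECT a.title, b.name AS agent
FROM tickets a
INNER JOIN agents b ON a.agent_id = b.id

Result:
title          | agent
---------------+------
Crash on save  | Frank
Off by one     | Frank
Slow page load | Karen


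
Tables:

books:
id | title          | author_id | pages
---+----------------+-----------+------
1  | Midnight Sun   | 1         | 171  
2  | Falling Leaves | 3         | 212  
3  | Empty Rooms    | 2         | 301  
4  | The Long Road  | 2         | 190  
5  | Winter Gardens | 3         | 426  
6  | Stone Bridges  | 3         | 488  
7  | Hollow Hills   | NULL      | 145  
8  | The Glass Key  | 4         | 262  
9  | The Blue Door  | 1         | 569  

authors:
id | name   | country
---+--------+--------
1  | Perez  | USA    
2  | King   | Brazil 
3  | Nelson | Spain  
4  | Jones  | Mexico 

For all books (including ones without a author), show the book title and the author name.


LEFT JOIN keeps every row from books (the left table); where author_id has no match in authors, the author columns become NULL. Walk through each book:
  - book 1 (Midnight Sun): author_id=1 -> matches Perez
  - book 2 (Falling Leaves): author_id=3 -> matches Nelson
  - book 3 (Empty Rooms): author_id=2 -> matches King
  - book 4 (The Long Road): author_id=2 -> matches King
  - book 5 (Winter Gardens): author_id=3 -> matches Nelson
  - book 6 (Stone Bridges): author_id=3 -> matches Nelson
  - book 7 (Hollow Hills): author_id=NULL, no match -> kept with NULL
  - book 8 (The Glass Key): author_id=4 -> matches Jones
  - book 9 (The Blue Door): author_id=1 -> matches Perez
All 9 rows appear; 1 has NULL author.

SQL:
SELECT a.title, b.name AS author
FROM books a
LEFT JOIN authors b ON a.author_id = b.id

Result:
title          | author
---------------+-------
Midnight Sun   | Perez 
Falling Leaves | Nelson
Empty Rooms    | King  
The Long Road  | King  
Winter Gardens | Nelson
Stone Bridges  | Nelson
Hollow Hills   | NULL  
The Glass Key  | Jones 
The Blue Door  | Perez 


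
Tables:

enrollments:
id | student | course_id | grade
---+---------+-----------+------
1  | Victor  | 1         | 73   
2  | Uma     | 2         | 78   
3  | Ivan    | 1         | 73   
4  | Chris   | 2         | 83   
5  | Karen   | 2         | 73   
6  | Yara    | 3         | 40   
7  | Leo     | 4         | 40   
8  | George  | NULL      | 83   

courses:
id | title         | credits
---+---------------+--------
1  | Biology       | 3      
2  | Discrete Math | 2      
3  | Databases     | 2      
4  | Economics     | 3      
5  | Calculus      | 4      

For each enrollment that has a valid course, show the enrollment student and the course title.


INNER JOIN keeps only enrollments rows whose course_id matches an id in courses. Walk through each enrollment:
  - enrollment 1 (Victor): course_id=1 -> matches Biology
  - enrollment 2 (Uma): course_id=2 -> matches Discrete Math
  - enrollment 3 (Ivan): course_id=1 -> matches Biology
  - enrollment 4 (Chris): course_id=2 -> matches Discrete Math
  - enrollment 5 (Karen): course_id=2 -> matches Discrete Math
  - enrollment 6 (Yara): course_id=3 -> matches Databases
  - enrollment 7 (Leo): course_id=4 -> matches Economics
  - enrollment 8 (George): course_id=NULL, no match -> dropped
So 1 of 8 rows is dropped.

SQL:
SELECT a.student, b.title AS course
FROM enrollments a
INNER JOIN courses b ON a.course_id = b.id

Result:
student | course       
--------+--------------
Victor  | Biology      
Uma     | Discrete Math
Ivan    | Biology      
Chris   | Discrete Math
Karen   | Discrete Math
Yara    | Databases    
Leo     | Economics    
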